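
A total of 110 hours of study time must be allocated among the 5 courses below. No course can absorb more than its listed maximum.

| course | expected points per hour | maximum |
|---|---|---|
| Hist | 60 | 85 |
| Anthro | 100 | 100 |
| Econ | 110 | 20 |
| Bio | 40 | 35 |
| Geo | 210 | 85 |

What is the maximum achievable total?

20550

Order the courses by expected points per hour: Geo 210 > Econ 110 > Anthro 100 > Hist 60 > Bio 40.
Geo: +85 to 85 (cap) → 25 left.
Econ: +20 to 20 (cap) → 5 left.
Anthro has room for 100 but only 5 remain, so it gets 5.
Total = 100×5 + 110×20 + 210×85 = 20550.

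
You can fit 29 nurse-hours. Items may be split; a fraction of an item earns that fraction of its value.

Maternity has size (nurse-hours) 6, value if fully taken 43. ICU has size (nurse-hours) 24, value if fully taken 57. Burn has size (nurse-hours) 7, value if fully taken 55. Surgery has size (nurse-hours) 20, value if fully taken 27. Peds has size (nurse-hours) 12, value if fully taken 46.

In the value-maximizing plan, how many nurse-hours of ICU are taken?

Best value per unit of size first: Burn 55/7≈7.86, Maternity 43/6≈7.17, Peds 46/12≈3.83, ICU 57/24≈2.38, Surgery 27/20≈1.35.
Burn: take in full, 7 nurse-hours for value 55 ; 22 left.
Take all of Maternity (6 nurse-hours, value 43) ; 16 nurse-hours left.
Take all of Peds (12 nurse-hours, value 46) ; 4 nurse-hours left.
Only 4 nurse-hours remain; take 4/24 of ICU for value 57×4/24 = 9.5.

4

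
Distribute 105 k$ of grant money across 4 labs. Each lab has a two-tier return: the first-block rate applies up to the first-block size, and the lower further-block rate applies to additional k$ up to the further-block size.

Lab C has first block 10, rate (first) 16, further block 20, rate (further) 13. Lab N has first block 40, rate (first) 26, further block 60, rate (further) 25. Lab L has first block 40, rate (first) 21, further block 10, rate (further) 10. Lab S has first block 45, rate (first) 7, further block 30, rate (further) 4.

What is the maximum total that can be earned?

2645

Treat each block as its own option and order by rate: Lab N/tier1 26 > Lab N/tier2 25 > Lab L/tier1 21 > Lab C/tier1 16 > Lab C/tier2 13 > Lab L/tier2 10 > Lab S/tier1 7 > Lab S/tier2 4.
Lab N/tier1 (26): +40 → 65 left.
Lab N tier2 at 25: fill all 60 → 5 left.
5 remain; put them into Lab L tier1 at 21.
Total = 26×40 + 25×60 + 21×5 = 2645.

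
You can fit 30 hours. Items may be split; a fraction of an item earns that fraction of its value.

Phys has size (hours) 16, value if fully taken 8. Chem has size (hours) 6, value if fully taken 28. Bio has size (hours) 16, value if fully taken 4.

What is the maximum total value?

38

Sort by value density: Chem 28/6≈4.67, Phys 8/16≈0.5, Bio 4/16≈0.25.
Chem: take in full, 6 hours for value 28 ; 24 left.
Take all of Phys (16 hours, value 8) ; 8 hours left.
Fill the last 8 hours with part of Bio: 8/16 of it earns 2.
Total value = 38.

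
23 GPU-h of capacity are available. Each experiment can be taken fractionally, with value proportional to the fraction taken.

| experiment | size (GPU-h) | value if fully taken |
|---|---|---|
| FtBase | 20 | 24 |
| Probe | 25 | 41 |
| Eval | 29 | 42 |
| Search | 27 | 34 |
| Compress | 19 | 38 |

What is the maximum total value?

Sort by value density: Compress 38/19≈2, Probe 41/25≈1.64, Eval 42/29≈1.45, Search 34/27≈1.26, FtBase 24/20≈1.2.
All 19 GPU-h of Compress fit (value 38) ; 4 remain.
4 GPU-h left: a 4/25 share of Probe gives 41×4/25 = 6.56.
Total value = 44.56.

44.56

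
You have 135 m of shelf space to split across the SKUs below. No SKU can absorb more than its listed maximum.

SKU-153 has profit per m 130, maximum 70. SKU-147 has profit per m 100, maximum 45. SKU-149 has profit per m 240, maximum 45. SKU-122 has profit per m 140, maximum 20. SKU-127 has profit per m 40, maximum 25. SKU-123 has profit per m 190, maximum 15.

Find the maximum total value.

23600

Order the SKUs by profit per m: SKU-149 240 > SKU-123 190 > SKU-122 140 > SKU-153 130 > SKU-147 100 > SKU-127 40.
SKU-149 takes 45 to reach its cap of 45 → 90 left.
Give SKU-123 15 to hit its cap of 15 → 75 left.
SKU-122: +20 to 20 (cap) → 55 left.
SKU-153: +55 (room for 70) → 55. Pool exhausted.
Total = 130×55 + 240×45 + 140×20 + 190×15 = 23600.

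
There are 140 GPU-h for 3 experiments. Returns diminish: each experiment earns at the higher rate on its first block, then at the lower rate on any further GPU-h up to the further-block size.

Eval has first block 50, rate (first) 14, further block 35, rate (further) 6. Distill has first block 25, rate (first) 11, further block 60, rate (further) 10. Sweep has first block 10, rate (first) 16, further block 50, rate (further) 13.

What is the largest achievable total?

1835

Rank every tier by rate: Sweep/tier1 16 > Eval/tier1 14 > Sweep/tier2 13 > Distill/tier1 11 > Distill/tier2 10 > Eval/tier2 6.
Sweep tier1 at 16: fill all 10 → 130 left.
Eval/tier1 (14): +50 → 80 left.
Sweep/tier2 (13): +50 → 30 left.
Distill tier1 at 11: fill all 25 → 5 left.
Distill/tier2: +5 of 60 at 10; pool empty.
Total = 16×10 + 14×50 + 13×50 + 11×25 + 10×5 = 1835.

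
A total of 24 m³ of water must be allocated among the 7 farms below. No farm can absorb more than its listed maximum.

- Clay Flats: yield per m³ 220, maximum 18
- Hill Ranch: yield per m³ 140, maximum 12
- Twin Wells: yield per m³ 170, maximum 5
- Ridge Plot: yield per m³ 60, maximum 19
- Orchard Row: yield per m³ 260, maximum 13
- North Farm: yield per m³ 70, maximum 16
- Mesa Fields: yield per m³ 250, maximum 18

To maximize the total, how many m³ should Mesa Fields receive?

11

Highest yield per m³ first: Orchard Row 260 > Mesa Fields 250 > Clay Flats 220 > Twin Wells 170 > Hill Ranch 140 > North Farm 70 > Ridge Plot 60.
Give Orchard Row 13 to hit its cap of 13 → 11 left.
Mesa Fields: +11 (room for 18) → 11. Pool exhausted.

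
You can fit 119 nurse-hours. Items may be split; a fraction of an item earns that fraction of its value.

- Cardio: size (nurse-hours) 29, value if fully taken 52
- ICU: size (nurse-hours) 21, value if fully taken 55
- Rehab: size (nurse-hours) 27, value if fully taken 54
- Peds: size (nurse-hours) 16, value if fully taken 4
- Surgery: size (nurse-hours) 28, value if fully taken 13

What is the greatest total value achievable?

177.5

Rank by value-to-size ratio: ICU 55/21≈2.62, Rehab 54/27≈2, Cardio 52/29≈1.79, Surgery 13/28≈0.464, Peds 4/16≈0.25.
Take all of ICU (21 nurse-hours, value 55) ; 98 nurse-hours left.
All 27 nurse-hours of Rehab fit (value 54) ; 71 remain.
Take all of Cardio (29 nurse-hours, value 52) ; 42 nurse-hours left.
Take all of Surgery (28 nurse-hours, value 13) ; 14 nurse-hours left.
Only 14 nurse-hours remain; take 14/16 of Peds for value 4×14/16 = 3.5.
Total value = 177.5.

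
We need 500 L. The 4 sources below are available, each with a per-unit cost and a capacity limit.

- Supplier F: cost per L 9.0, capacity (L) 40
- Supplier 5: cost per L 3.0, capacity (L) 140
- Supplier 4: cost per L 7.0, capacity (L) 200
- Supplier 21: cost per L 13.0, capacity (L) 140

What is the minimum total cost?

Use sources in increasing cost order.
Supplier 5 at 3.0: take all 140 L ; 360 still needed.
Take 200 from Supplier 4 at 7.0 ; need 160 more.
Supplier F at 9.0: take all 40 L ; 120 still needed.
Supplier 21 (13.0): take the remaining 120 ; done.
Cost = 140×3.0 + 200×7.0 + 40×9.0 + 120×13.0 = 3740.

3740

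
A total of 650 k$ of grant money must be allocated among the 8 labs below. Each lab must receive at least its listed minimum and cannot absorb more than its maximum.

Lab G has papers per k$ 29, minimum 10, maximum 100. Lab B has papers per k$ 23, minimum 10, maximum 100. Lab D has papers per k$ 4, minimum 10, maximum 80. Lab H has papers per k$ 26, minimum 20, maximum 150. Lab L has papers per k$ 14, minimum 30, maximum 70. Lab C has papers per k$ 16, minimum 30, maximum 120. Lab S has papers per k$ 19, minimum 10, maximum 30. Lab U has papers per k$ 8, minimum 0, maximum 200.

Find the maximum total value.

13170

Meeting every minimum uses 10+10+10+20+30+30+10+0 = 120 k$, leaving 530.
Highest papers per k$ first: Lab G 29 > Lab H 26 > Lab B 23 > Lab S 19 > Lab C 16 > Lab L 14 > Lab U 8 > Lab D 4.
Lab G takes 90 more to reach its cap of 100 ; 440 left.
Lab H: +130 to 150 (cap) ; 310 left.
Lab B takes 90 more to reach its cap of 100 ; 220 left.
Lab S takes 20 more to reach its cap of 30 ; 200 left.
Lab C takes 90 more to reach its cap of 120 ; 110 left.
Lab L takes 40 more to reach its cap of 70 ; 70 left.
Lab U: +70 (room for 200) → 70. Pool exhausted.
Total = 29×100 + 23×100 + 4×10 + 26×150 + 14×70 + 16×120 + 19×30 + 8×70 = 13170.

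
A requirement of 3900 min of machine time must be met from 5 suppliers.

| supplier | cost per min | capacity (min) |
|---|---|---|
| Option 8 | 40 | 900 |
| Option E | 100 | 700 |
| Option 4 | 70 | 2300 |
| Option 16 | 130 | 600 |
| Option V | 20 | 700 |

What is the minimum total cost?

211000

Fill from the cheapest supplier first.
Option V (20): use full 700 — 3200 min to go.
Take 900 from Option 8 at 40 — need 2300 more.
Option 4 at 70: take all 2300 min — 0 still needed.
Option E, Option 16: unused.
Cost = 700×20 + 900×40 + 2300×70 = 211000.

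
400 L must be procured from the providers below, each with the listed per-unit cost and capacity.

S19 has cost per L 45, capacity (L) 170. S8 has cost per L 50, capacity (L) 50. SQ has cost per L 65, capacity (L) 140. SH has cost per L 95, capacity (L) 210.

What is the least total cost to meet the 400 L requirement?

23050

Use providers in increasing cost order.
S19 at 45: take all 170 L ; 230 still needed.
S8 (50): use full 50 ; 180 L to go.
SQ (65): use full 140 ; 40 L to go.
Take 40 from SH at 95 to finish.
Cost = 170×45 + 50×50 + 140×65 + 40×95 = 23050.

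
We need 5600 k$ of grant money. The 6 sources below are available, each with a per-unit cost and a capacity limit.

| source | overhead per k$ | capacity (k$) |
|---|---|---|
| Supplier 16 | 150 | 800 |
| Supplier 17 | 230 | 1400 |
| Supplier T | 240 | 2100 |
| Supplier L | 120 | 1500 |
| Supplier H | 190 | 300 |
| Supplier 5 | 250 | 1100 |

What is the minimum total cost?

1063000

Fill from the cheapest source first.
Take 1500 from Supplier L at 120 → need 4100 more.
Take 800 from Supplier 16 at 150 → need 3300 more.
Supplier H at 190: take all 300 k$ → 3000 still needed.
Supplier 17 (230): use full 1400 → 1600 k$ to go.
Take 1600 from Supplier T at 240 to finish.
Supplier 5: unused.
Cost = 1500×120 + 800×150 + 300×190 + 1400×230 + 1600×240 = 1063000.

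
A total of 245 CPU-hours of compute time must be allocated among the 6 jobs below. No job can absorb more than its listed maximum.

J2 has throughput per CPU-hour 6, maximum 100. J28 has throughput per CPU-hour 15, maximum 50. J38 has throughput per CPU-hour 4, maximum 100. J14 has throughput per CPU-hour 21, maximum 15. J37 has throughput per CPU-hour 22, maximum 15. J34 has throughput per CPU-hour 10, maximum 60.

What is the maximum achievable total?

2615

Rank by throughput per CPU-hour: J37 22 > J14 21 > J28 15 > J34 10 > J2 6 > J38 4.
J37 takes 15 to reach its cap of 15 ; 230 left.
Give J14 15 to hit its cap of 15 ; 215 left.
Give J28 50 to hit its cap of 50 ; 165 left.
Give J34 60 to hit its cap of 60 ; 105 left.
J2 takes 100 to reach its cap of 100 ; 5 left.
J38 has room for 100 but only 5 remain, so it gets 5.
Total = 6×100 + 15×50 + 4×5 + 21×15 + 22×15 + 10×60 = 2615.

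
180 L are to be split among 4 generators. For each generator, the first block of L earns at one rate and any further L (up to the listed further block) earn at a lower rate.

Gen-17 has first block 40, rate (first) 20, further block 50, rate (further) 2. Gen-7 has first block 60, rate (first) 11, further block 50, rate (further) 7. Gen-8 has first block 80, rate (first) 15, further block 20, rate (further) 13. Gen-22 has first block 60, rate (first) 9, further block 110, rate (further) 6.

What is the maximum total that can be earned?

Order all 8 blocks by rate: Gen-17/T1 20 > Gen-8/T1 15 > Gen-8/T2 13 > Gen-7/T1 11 > Gen-22/T1 9 > Gen-7/T2 7 > Gen-22/T2 6 > Gen-17/T2 2.
Fill Gen-17 T1 block (40 at 20) ; 140 left.
Gen-8/T1 (15): +80 ; 60 left.
Gen-8/T2 (13): +20 ; 40 left.
40 remain; put them into Gen-7 T1 at 11.
Total = 20×40 + 15×80 + 13×20 + 11×40 = 2700.

2700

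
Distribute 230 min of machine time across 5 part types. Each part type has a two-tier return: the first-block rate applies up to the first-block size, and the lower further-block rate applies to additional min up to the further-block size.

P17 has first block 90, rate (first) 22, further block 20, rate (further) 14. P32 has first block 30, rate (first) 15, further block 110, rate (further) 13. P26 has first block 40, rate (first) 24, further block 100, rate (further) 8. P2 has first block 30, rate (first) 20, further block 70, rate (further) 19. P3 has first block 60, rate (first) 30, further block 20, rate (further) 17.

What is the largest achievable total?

5530

Order all 10 blocks by rate: P3/tier1 30 > P26/tier1 24 > P17/tier1 22 > P2/tier1 20 > P2/tier2 19 > P3/tier2 17 > P32/tier1 15 > P17/tier2 14 > P32/tier2 13 > P26/tier2 8.
P3 tier1 at 30: fill all 60 ; 170 left.
P26/tier1 (24): +40 ; 130 left.
P17 tier1 at 22: fill all 90 ; 40 left.
P2/tier1 (20): +30 ; 10 left.
10 remain; put them into P2 tier2 at 19.
Total = 30×60 + 24×40 + 22×90 + 20×30 + 19×10 = 5530.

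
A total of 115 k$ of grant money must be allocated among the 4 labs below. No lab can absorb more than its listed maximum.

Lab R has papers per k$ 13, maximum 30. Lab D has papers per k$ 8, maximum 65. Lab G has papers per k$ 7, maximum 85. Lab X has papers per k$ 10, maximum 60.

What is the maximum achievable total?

1190

Highest papers per k$ first: Lab R 13 > Lab X 10 > Lab D 8 > Lab G 7.
Lab R takes 30 to reach its cap of 30 — 85 left.
Give Lab X 60 to hit its cap of 60 — 25 left.
Lab D has room for 65 but only 25 remain, so it gets 25.
Total = 13×30 + 8×25 + 10×60 = 1190.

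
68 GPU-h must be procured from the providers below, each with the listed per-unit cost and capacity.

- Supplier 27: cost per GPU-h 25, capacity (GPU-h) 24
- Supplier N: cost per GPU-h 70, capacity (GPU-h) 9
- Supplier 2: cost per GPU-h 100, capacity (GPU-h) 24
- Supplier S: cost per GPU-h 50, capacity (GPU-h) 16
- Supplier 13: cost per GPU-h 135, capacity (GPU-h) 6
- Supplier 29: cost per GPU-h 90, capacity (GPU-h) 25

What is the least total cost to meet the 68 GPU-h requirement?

Cheapest first:
Supplier 27 at 25: take all 24 GPU-h — 44 still needed.
Take 16 from Supplier S at 50 — need 28 more.
Supplier N at 70: take all 9 GPU-h — 19 still needed.
Supplier 29 (90): take the remaining 19 — done.
Supplier 2, Supplier 13: unused.
Cost = 24×25 + 16×50 + 9×70 + 19×90 = 3740.

3740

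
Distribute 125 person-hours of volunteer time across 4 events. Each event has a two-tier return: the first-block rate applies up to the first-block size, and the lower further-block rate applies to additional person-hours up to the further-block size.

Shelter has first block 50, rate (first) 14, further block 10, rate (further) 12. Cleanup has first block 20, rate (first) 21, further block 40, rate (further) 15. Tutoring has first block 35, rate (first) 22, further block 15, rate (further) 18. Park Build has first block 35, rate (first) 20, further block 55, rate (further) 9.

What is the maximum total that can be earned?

Treat each block as its own option and order by rate: Tutoring/first 22 > Cleanup/first 21 > Park Build/first 20 > Tutoring/second 18 > Cleanup/second 15 > Shelter/first 14 > Shelter/second 12 > Park Build/second 9.
Tutoring/first (22): +35 ; 90 left.
Cleanup first at 21: fill all 20 ; 70 left.
Park Build first at 20: fill all 35 ; 35 left.
Fill Tutoring second block (15 at 18) ; 20 left.
Cleanup second at 15: only 20 left, fill 20.
Total = 22×35 + 21×20 + 20×35 + 18×15 + 15×20 = 2460.

2460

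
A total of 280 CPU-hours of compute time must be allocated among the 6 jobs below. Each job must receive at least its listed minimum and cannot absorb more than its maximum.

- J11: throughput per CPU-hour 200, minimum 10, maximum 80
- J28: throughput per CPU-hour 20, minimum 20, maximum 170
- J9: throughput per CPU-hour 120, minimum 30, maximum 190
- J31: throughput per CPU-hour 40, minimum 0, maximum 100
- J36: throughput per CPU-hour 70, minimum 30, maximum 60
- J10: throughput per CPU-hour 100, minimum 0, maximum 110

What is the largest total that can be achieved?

Meeting every minimum uses 10+20+30+0+30+0 = 90 CPU-hours, leaving 190.
Rank by throughput per CPU-hour: J11 200 > J9 120 > J10 100 > J36 70 > J31 40 > J28 20.
J11 takes 70 more to reach its cap of 80 → 120 left.
Only 120 left; J9 takes them to reach 150.
Total = 200×80 + 20×20 + 120×150 + 70×30 = 36500.

36500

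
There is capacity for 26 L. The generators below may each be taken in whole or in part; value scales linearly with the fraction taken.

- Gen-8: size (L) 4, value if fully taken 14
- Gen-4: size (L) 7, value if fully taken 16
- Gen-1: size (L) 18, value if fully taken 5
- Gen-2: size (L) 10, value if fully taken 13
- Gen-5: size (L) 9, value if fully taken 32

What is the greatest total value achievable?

69.8

Best value per unit of size first: Gen-5 32/9≈3.56, Gen-8 14/4≈3.5, Gen-4 16/7≈2.29, Gen-2 13/10≈1.3, Gen-1 5/18≈0.278.
Gen-5: take in full, 9 L for value 32 ; 17 left.
Gen-8: take in full, 4 L for value 14 ; 13 left.
All 7 L of Gen-4 fit (value 16) ; 6 remain.
6 L left: a 6/10 share of Gen-2 gives 13×6/10 = 7.8.
Total value = 69.8.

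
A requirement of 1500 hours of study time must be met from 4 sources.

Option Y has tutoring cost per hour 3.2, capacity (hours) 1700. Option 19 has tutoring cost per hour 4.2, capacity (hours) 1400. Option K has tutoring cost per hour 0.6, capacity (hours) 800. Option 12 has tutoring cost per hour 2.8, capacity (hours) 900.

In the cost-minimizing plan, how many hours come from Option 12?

Use sources in increasing cost order.
Option K at 0.6: take all 800 hours ; 700 still needed.
Option 12 (2.8): take the remaining 700 ; done.
Option Y, Option 19: unused.

700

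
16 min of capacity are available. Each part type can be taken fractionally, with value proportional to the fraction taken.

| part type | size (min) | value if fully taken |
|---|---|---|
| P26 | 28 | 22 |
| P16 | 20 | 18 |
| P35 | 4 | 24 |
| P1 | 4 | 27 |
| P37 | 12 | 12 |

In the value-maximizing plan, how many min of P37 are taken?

Sort by value density: P1 27/4≈6.75, P35 24/4≈6, P37 12/12≈1, P16 18/20≈0.9, P26 22/28≈0.786.
All 4 min of P1 fit (value 27) → 12 remain.
All 4 min of P35 fit (value 24) → 8 remain.
Fill the last 8 min with part of P37: 8/12 of it earns 8.

8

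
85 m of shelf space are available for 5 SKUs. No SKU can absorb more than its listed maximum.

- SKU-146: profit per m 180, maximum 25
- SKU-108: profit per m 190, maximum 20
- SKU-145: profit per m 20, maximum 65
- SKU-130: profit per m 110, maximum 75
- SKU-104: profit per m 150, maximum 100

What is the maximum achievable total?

Rank by profit per m: SKU-108 190 > SKU-146 180 > SKU-104 150 > SKU-130 110 > SKU-145 20.
SKU-108: +20 to 20 (cap) ; 65 left.
Give SKU-146 25 to hit its cap of 25 ; 40 left.
SKU-104 has room for 100 but only 40 remain, so it gets 40.
Total = 180×25 + 190×20 + 150×40 = 14300.

14300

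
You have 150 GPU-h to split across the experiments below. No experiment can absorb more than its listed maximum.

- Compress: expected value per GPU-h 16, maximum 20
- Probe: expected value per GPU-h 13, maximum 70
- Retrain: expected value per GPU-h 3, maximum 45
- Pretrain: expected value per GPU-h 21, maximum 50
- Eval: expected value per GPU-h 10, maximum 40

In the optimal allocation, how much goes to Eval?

10

Order the experiments by expected value per GPU-h: Pretrain 21 > Compress 16 > Probe 13 > Eval 10 > Retrain 3.
Pretrain takes 50 to reach its cap of 50 ; 100 left.
Compress: +20 to 20 (cap) ; 80 left.
Probe takes 70 to reach its cap of 70 ; 10 left.
Eval: +10 (room for 40) → 10. Pool exhausted.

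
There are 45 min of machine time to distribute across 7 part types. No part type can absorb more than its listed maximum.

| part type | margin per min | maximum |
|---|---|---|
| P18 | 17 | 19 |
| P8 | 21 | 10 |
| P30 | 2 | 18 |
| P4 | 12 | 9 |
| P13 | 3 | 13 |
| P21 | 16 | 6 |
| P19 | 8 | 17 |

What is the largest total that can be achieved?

Rank by margin per min: P8 21 > P18 17 > P21 16 > P4 12 > P19 8 > P13 3 > P30 2.
P8 takes 10 to reach its cap of 10 — 35 left.
P18: +19 to 19 (cap) — 16 left.
P21: +6 to 6 (cap) — 10 left.
P4 takes 9 to reach its cap of 9 — 1 left.
P19 has room for 17 but only 1 remain, so it gets 1.
Total = 17×19 + 21×10 + 12×9 + 16×6 + 8×1 = 745.

745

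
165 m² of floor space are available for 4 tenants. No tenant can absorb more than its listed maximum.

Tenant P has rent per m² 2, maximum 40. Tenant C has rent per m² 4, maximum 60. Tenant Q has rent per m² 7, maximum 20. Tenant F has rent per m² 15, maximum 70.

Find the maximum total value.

Order the tenants by rent per m²: Tenant F 15 > Tenant Q 7 > Tenant C 4 > Tenant P 2.
Give Tenant F 70 to hit its cap of 70 ; 95 left.
Give Tenant Q 20 to hit its cap of 20 ; 75 left.
Tenant C takes 60 to reach its cap of 60 ; 15 left.
Tenant P has room for 40 but only 15 remain, so it gets 15.
Total = 2×15 + 4×60 + 7×20 + 15×70 = 1460.

1460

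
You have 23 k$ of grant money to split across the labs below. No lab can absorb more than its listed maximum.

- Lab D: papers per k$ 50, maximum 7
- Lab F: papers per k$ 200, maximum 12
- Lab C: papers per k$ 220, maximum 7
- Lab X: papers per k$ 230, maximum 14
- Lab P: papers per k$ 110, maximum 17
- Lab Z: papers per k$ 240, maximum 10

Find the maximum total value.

Rank by papers per k$: Lab Z 240 > Lab X 230 > Lab C 220 > Lab F 200 > Lab P 110 > Lab D 50.
Lab Z takes 10 to reach its cap of 10 ; 13 left.
Lab X has room for 14 but only 13 remain, so it gets 13.
Total = 230×13 + 240×10 = 5390.

5390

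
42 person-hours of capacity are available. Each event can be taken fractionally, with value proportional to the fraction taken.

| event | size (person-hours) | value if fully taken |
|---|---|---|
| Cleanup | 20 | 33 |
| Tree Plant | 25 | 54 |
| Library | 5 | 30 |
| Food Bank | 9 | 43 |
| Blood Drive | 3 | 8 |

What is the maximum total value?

Sort by value density: Library 30/5≈6, Food Bank 43/9≈4.78, Blood Drive 8/3≈2.67, Tree Plant 54/25≈2.16, Cleanup 33/20≈1.65.
Library: take in full, 5 person-hours for value 30 ; 37 left.
Food Bank: take in full, 9 person-hours for value 43 ; 28 left.
Take all of Blood Drive (3 person-hours, value 8) ; 25 person-hours left.
All 25 person-hours of Tree Plant fit (value 54) ; 0 remain.
Total value = 135.

135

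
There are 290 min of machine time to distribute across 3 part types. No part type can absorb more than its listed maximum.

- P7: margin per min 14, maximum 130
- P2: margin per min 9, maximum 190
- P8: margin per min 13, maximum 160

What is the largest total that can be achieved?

3900

Highest margin per min first: P7 14 > P8 13 > P2 9.
P7: +130 to 130 (cap) ; 160 left.
P8: +160 to 160 (cap) ; 0 left.
Total = 14×130 + 13×160 = 3900.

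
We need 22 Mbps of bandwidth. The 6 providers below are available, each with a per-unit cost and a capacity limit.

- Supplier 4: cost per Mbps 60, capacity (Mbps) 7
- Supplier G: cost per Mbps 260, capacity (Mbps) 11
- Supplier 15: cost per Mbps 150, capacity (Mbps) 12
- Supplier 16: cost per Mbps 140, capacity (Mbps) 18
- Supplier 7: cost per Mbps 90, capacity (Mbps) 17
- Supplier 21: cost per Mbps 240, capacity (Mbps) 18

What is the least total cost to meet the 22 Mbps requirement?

Fill from the cheapest provider first.
Supplier 4 at 60: take all 7 Mbps — 15 still needed.
Supplier 7 at 90: take 15 of its 17 — requirement met.
Supplier 16, Supplier 15, Supplier 21, Supplier G: unused.
Cost = 7×60 + 15×90 = 1770.

1770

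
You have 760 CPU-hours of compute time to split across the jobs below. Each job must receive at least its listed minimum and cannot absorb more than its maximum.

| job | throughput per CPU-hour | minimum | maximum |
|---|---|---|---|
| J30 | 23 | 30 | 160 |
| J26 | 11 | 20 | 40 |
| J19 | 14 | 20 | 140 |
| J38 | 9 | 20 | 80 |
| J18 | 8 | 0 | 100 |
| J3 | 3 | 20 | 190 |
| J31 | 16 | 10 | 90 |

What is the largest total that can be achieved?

9490

Meeting every minimum uses 30+20+20+20+0+20+10 = 120 CPU-hours, leaving 640.
Order the jobs by throughput per CPU-hour: J30 23 > J31 16 > J19 14 > J26 11 > J38 9 > J18 8 > J3 3.
J30: +130 to 160 (cap) ; 510 left.
Give J31 80 more to hit its cap of 90 ; 430 left.
J19: +120 to 140 (cap) ; 310 left.
Give J26 20 more to hit its cap of 40 ; 290 left.
J38: +60 to 80 (cap) ; 230 left.
Give J18 100 more to hit its cap of 100 ; 130 left.
Only 130 left; J3 takes them to reach 150.
Total = 23×160 + 11×40 + 14×140 + 9×80 + 8×100 + 3×150 + 16×90 = 9490.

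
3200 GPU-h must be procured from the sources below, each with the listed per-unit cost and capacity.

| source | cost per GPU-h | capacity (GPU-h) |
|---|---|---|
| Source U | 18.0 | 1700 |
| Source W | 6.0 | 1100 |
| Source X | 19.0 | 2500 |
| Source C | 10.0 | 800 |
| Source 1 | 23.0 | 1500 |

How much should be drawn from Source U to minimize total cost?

Fill from the cheapest source first.
Source W at 6.0: take all 1100 GPU-h — 2100 still needed.
Source C at 10.0: take all 800 GPU-h — 1300 still needed.
Source U (18.0): take the remaining 1300 — done.
Source X, Source 1: unused.

1300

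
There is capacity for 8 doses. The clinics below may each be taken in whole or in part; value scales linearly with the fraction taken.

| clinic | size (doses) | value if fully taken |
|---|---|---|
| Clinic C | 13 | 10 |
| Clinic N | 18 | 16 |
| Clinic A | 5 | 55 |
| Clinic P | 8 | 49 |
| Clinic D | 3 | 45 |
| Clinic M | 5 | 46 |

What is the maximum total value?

Sort by value density: Clinic D 45/3≈15, Clinic A 55/5≈11, Clinic M 46/5≈9.2, Clinic P 49/8≈6.12, Clinic N 16/18≈0.889, Clinic C 10/13≈0.769.
Clinic D: take in full, 3 doses for value 45 ; 5 left.
Clinic A: take in full, 5 doses for value 55 ; 0 left.
Total value = 100.

100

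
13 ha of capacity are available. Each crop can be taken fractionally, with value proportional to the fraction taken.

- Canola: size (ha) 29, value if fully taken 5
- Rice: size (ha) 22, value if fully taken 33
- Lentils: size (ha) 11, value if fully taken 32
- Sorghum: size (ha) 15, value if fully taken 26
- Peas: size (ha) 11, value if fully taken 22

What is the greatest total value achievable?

36

Rank by value-to-size ratio: Lentils 32/11≈2.91, Peas 22/11≈2, Sorghum 26/15≈1.73, Rice 33/22≈1.5, Canola 5/29≈0.172.
Lentils: take in full, 11 ha for value 32 ; 2 left.
Only 2 ha remain; take 2/11 of Peas for value 22×2/11 = 4.
Total value = 36.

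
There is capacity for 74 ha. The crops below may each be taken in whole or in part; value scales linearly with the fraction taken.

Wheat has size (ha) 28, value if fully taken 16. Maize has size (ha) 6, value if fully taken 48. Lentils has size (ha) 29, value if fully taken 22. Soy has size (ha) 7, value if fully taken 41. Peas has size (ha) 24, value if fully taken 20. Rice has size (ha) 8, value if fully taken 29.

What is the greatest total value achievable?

160

Sort by value density: Maize 48/6≈8, Soy 41/7≈5.86, Rice 29/8≈3.62, Peas 20/24≈0.833, Lentils 22/29≈0.759, Wheat 16/28≈0.571.
Take all of Maize (6 ha, value 48) — 68 ha left.
All 7 ha of Soy fit (value 41) — 61 remain.
Take all of Rice (8 ha, value 29) — 53 ha left.
Take all of Peas (24 ha, value 20) — 29 ha left.
Take all of Lentils (29 ha, value 22) — 0 ha left.
Total value = 160.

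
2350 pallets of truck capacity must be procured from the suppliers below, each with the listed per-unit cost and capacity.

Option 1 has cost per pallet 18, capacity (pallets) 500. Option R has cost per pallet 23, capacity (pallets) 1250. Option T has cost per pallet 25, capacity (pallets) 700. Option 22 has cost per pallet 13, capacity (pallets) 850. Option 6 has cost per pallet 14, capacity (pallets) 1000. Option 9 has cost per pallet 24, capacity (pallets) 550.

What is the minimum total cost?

Cheapest first:
Option 22 at 13: take all 850 pallets ; 1500 still needed.
Option 6 (14): use full 1000 ; 500 pallets to go.
Option 1 at 18: take all 500 pallets ; 0 still needed.
Option R, Option 9, Option T: unused.
Cost = 850×13 + 1000×14 + 500×18 = 34050.

34050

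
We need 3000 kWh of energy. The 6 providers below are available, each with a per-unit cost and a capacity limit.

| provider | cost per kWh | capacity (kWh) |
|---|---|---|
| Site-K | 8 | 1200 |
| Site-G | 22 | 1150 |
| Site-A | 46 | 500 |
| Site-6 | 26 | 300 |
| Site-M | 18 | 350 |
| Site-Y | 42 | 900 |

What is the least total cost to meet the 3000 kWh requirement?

Cheapest first:
Site-K at 8: take all 1200 kWh ; 1800 still needed.
Take 350 from Site-M at 18 ; need 1450 more.
Site-G at 22: take all 1150 kWh ; 300 still needed.
Take 300 from Site-6 at 26 ; need 0 more.
Site-Y, Site-A: unused.
Cost = 1200×8 + 350×18 + 1150×22 + 300×26 = 49000.

49000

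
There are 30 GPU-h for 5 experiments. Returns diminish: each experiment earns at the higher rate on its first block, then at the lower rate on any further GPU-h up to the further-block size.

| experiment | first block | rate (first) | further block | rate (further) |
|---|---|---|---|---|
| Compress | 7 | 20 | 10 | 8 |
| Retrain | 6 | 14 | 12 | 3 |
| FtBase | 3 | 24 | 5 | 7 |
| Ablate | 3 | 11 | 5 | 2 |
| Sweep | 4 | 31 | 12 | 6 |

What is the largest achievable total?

Order all 10 blocks by rate: Sweep/tier1 31 > FtBase/tier1 24 > Compress/tier1 20 > Retrain/tier1 14 > Ablate/tier1 11 > Compress/tier2 8 > FtBase/tier2 7 > Sweep/tier2 6 > Retrain/tier2 3 > Ablate/tier2 2.
Sweep tier1 at 31: fill all 4 — 26 left.
FtBase/tier1 (24): +3 — 23 left.
Compress tier1 at 20: fill all 7 — 16 left.
Fill Retrain tier1 block (6 at 14) — 10 left.
Fill Ablate tier1 block (3 at 11) — 7 left.
7 remain; put them into Compress tier2 at 8.
Total = 31×4 + 24×3 + 20×7 + 14×6 + 11×3 + 8×7 = 509.

509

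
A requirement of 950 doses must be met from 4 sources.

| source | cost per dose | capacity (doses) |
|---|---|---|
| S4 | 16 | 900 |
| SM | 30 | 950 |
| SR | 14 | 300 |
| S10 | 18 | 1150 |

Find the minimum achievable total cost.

Fill from the cheapest source first.
Take 300 from SR at 14 → need 650 more.
S4 (16): take the remaining 650 → done.
S10, SM: unused.
Cost = 300×14 + 650×16 = 14600.

14600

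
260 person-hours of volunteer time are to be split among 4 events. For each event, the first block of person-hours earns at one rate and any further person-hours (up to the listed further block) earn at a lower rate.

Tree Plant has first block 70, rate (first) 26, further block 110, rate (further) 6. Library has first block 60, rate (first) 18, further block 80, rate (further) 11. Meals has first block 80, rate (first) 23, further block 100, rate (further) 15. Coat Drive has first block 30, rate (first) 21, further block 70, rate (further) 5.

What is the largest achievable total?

5670

Rank every tier by rate: Tree Plant/first 26 > Meals/first 23 > Coat Drive/first 21 > Library/first 18 > Meals/second 15 > Library/second 11 > Tree Plant/second 6 > Coat Drive/second 5.
Tree Plant first at 26: fill all 70 ; 190 left.
Meals/first (23): +80 ; 110 left.
Coat Drive first at 21: fill all 30 ; 80 left.
Fill Library first block (60 at 18) ; 20 left.
20 remain; put them into Meals second at 15.
Total = 26×70 + 23×80 + 21×30 + 18×60 + 15×20 = 5670.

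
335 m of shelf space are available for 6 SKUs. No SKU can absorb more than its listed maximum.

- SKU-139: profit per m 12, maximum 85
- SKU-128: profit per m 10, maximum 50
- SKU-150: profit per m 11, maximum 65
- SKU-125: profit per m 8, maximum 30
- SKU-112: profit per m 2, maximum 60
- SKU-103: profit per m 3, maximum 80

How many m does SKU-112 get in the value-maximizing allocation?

Highest profit per m first: SKU-139 12 > SKU-150 11 > SKU-128 10 > SKU-125 8 > SKU-103 3 > SKU-112 2.
SKU-139 takes 85 to reach its cap of 85 ; 250 left.
SKU-150 takes 65 to reach its cap of 65 ; 185 left.
Give SKU-128 50 to hit its cap of 50 ; 135 left.
SKU-125 takes 30 to reach its cap of 30 ; 105 left.
SKU-103 takes 80 to reach its cap of 80 ; 25 left.
Only 25 left; SKU-112 takes them to reach 25.

25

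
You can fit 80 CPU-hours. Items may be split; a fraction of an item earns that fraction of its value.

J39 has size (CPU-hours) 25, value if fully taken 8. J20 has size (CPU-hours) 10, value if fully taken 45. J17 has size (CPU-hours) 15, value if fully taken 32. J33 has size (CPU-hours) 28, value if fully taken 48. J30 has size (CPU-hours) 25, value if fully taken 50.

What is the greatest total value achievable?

Best value per unit of size first: J20 45/10≈4.5, J17 32/15≈2.13, J30 50/25≈2, J33 48/28≈1.71, J39 8/25≈0.32.
J20: take in full, 10 CPU-hours for value 45 → 70 left.
J17: take in full, 15 CPU-hours for value 32 → 55 left.
All 25 CPU-hours of J30 fit (value 50) → 30 remain.
All 28 CPU-hours of J33 fit (value 48) → 2 remain.
Fill the last 2 CPU-hours with part of J39: 2/25 of it earns 0.64.
Total value = 175.64.

175.64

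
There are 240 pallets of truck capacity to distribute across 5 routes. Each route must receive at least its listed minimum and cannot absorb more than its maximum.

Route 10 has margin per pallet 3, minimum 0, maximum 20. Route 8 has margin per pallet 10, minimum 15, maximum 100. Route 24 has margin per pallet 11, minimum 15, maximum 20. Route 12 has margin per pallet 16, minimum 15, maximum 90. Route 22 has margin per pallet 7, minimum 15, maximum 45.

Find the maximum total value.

2870

Meeting every minimum uses 0+15+15+15+15 = 60 pallets, leaving 180.
Highest margin per pallet first: Route 12 16 > Route 24 11 > Route 8 10 > Route 22 7 > Route 10 3.
Route 12: +75 to 90 (cap) → 105 left.
Route 24: +5 to 20 (cap) → 100 left.
Give Route 8 85 more to hit its cap of 100 → 15 left.
Route 22: +15 (room for 30) → 30. Pool exhausted.
Total = 10×100 + 11×20 + 16×90 + 7×30 = 2870.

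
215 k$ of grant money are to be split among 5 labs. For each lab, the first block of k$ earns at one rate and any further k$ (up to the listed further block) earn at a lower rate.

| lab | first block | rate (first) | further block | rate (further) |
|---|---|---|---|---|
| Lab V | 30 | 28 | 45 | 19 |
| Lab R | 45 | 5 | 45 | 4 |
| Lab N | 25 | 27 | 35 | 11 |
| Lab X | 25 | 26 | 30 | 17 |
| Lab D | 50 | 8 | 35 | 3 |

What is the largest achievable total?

Rank every tier by rate: Lab V/tier1 28 > Lab N/tier1 27 > Lab X/tier1 26 > Lab V/tier2 19 > Lab X/tier2 17 > Lab N/tier2 11 > Lab D/tier1 8 > Lab R/tier1 5 > Lab R/tier2 4 > Lab D/tier2 3.
Lab V tier1 at 28: fill all 30 ; 185 left.
Fill Lab N tier1 block (25 at 27) ; 160 left.
Lab X/tier1 (26): +25 ; 135 left.
Lab V tier2 at 19: fill all 45 ; 90 left.
Lab X/tier2 (17): +30 ; 60 left.
Lab N/tier2 (11): +35 ; 25 left.
Lab D/tier1: +25 of 50 at 8; pool empty.
Total = 28×30 + 27×25 + 26×25 + 19×45 + 17×30 + 11×35 + 8×25 = 4115.

4115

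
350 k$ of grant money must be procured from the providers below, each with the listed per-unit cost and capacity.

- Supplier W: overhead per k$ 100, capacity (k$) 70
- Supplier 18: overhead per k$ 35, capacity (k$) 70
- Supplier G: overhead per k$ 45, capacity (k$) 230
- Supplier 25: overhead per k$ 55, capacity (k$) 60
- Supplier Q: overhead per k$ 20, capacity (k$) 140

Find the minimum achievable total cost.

11550

Cheapest first:
Supplier Q at 20: take all 140 k$ → 210 still needed.
Take 70 from Supplier 18 at 35 → need 140 more.
Supplier G at 45: take 140 of its 230 → requirement met.
Supplier 25, Supplier W: unused.
Cost = 140×20 + 70×35 + 140×45 = 11550.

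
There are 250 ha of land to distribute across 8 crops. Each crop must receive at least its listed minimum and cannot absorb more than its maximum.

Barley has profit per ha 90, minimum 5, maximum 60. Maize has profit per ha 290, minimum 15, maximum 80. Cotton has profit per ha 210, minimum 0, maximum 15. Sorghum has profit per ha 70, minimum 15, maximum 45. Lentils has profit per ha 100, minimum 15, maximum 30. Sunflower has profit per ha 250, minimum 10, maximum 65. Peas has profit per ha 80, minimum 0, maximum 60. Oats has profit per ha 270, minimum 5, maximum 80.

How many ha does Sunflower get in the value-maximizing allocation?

Meeting every minimum uses 5+15+0+15+15+10+0+5 = 65 ha, leaving 185.
Highest profit per ha first: Maize 290 > Oats 270 > Sunflower 250 > Cotton 210 > Lentils 100 > Barley 90 > Peas 80 > Sorghum 70.
Give Maize 65 more to hit its cap of 80 → 120 left.
Oats takes 75 more to reach its cap of 80 → 45 left.
Sunflower: +45 (room for 55) → 55. Pool exhausted.

55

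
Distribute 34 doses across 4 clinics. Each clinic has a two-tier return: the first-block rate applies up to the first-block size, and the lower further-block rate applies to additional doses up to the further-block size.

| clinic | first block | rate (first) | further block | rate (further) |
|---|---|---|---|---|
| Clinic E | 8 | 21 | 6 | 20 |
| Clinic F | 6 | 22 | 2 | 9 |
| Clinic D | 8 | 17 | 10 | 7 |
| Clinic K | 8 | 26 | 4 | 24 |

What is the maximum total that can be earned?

Order all 8 blocks by rate: Clinic K/T1 26 > Clinic K/T2 24 > Clinic F/T1 22 > Clinic E/T1 21 > Clinic E/T2 20 > Clinic D/T1 17 > Clinic F/T2 9 > Clinic D/T2 7.
Clinic K/T1 (26): +8 — 26 left.
Clinic K T2 at 24: fill all 4 — 22 left.
Fill Clinic F T1 block (6 at 22) — 16 left.
Fill Clinic E T1 block (8 at 21) — 8 left.
Fill Clinic E T2 block (6 at 20) — 2 left.
Clinic D/T1: +2 of 8 at 17; pool empty.
Total = 26×8 + 24×4 + 22×6 + 21×8 + 20×6 + 17×2 = 758.

758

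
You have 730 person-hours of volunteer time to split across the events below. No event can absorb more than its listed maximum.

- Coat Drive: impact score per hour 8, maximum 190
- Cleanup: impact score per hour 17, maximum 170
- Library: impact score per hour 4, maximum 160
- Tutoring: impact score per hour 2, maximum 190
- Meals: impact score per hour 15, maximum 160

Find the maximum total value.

7550

Highest impact score per hour first: Cleanup 17 > Meals 15 > Coat Drive 8 > Library 4 > Tutoring 2.
Cleanup: +170 to 170 (cap) — 560 left.
Meals: +160 to 160 (cap) — 400 left.
Give Coat Drive 190 to hit its cap of 190 — 210 left.
Library takes 160 to reach its cap of 160 — 50 left.
Tutoring: +50 (room for 190) → 50. Pool exhausted.
Total = 8×190 + 17×170 + 4×160 + 2×50 + 15×160 = 7550.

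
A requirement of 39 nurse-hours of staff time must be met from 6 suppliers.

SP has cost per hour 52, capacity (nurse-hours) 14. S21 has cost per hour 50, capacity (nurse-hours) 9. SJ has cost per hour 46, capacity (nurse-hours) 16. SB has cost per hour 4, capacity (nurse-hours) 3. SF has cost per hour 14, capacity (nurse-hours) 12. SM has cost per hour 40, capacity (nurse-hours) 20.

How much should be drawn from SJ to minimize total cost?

4

Use suppliers in increasing cost order.
Take 3 from SB at 4 ; need 36 more.
Take 12 from SF at 14 ; need 24 more.
SM (40): use full 20 ; 4 nurse-hours to go.
Take 4 from SJ at 46 to finish.
S21, SP: unused.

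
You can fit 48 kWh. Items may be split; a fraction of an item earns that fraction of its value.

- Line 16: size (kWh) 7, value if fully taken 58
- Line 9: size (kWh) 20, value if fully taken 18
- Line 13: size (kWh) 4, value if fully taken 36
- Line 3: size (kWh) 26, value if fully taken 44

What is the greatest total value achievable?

147.9

Sort by value density: Line 13 36/4≈9, Line 16 58/7≈8.29, Line 3 44/26≈1.69, Line 9 18/20≈0.9.
All 4 kWh of Line 13 fit (value 36) — 44 remain.
Line 16: take in full, 7 kWh for value 58 — 37 left.
Line 3: take in full, 26 kWh for value 44 — 11 left.
11 kWh left: a 11/20 share of Line 9 gives 18×11/20 = 9.9.
Total value = 147.9.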